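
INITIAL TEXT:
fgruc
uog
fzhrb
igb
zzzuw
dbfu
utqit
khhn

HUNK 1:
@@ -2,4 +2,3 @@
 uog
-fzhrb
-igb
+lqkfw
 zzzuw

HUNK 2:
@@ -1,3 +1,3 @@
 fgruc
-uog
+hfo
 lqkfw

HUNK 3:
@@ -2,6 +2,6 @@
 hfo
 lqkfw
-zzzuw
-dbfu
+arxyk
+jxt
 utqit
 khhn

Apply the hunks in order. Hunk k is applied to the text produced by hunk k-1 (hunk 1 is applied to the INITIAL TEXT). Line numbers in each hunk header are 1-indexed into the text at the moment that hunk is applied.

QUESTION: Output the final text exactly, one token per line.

Answer: fgruc
hfo
lqkfw
arxyk
jxt
utqit
khhn

Derivation:
Hunk 1: at line 2 remove [fzhrb,igb] add [lqkfw] -> 7 lines: fgruc uog lqkfw zzzuw dbfu utqit khhn
Hunk 2: at line 1 remove [uog] add [hfo] -> 7 lines: fgruc hfo lqkfw zzzuw dbfu utqit khhn
Hunk 3: at line 2 remove [zzzuw,dbfu] add [arxyk,jxt] -> 7 lines: fgruc hfo lqkfw arxyk jxt utqit khhn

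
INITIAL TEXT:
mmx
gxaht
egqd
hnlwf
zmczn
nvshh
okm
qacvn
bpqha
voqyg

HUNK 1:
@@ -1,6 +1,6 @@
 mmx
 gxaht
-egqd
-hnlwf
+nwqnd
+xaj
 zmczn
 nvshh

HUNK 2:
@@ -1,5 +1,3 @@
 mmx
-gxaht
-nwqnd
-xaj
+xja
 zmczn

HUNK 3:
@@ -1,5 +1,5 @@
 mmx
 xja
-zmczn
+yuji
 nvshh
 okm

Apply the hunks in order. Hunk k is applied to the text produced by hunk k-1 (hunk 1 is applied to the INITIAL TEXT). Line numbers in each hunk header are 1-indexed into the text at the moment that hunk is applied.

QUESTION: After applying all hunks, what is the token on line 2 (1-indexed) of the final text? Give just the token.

Answer: xja

Derivation:
Hunk 1: at line 1 remove [egqd,hnlwf] add [nwqnd,xaj] -> 10 lines: mmx gxaht nwqnd xaj zmczn nvshh okm qacvn bpqha voqyg
Hunk 2: at line 1 remove [gxaht,nwqnd,xaj] add [xja] -> 8 lines: mmx xja zmczn nvshh okm qacvn bpqha voqyg
Hunk 3: at line 1 remove [zmczn] add [yuji] -> 8 lines: mmx xja yuji nvshh okm qacvn bpqha voqyg
Final line 2: xja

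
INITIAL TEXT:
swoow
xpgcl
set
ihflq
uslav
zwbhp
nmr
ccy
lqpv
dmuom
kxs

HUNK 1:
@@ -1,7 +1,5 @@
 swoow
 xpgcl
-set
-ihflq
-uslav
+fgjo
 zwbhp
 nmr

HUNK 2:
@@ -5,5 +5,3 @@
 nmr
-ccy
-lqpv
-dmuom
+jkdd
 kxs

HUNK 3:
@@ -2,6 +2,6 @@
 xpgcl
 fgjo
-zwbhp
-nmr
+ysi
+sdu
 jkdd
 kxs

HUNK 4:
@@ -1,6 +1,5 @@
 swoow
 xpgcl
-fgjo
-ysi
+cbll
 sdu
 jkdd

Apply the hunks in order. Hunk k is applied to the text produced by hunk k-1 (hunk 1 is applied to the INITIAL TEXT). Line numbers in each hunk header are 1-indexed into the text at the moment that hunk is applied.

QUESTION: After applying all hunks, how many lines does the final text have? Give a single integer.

Hunk 1: at line 1 remove [set,ihflq,uslav] add [fgjo] -> 9 lines: swoow xpgcl fgjo zwbhp nmr ccy lqpv dmuom kxs
Hunk 2: at line 5 remove [ccy,lqpv,dmuom] add [jkdd] -> 7 lines: swoow xpgcl fgjo zwbhp nmr jkdd kxs
Hunk 3: at line 2 remove [zwbhp,nmr] add [ysi,sdu] -> 7 lines: swoow xpgcl fgjo ysi sdu jkdd kxs
Hunk 4: at line 1 remove [fgjo,ysi] add [cbll] -> 6 lines: swoow xpgcl cbll sdu jkdd kxs
Final line count: 6

Answer: 6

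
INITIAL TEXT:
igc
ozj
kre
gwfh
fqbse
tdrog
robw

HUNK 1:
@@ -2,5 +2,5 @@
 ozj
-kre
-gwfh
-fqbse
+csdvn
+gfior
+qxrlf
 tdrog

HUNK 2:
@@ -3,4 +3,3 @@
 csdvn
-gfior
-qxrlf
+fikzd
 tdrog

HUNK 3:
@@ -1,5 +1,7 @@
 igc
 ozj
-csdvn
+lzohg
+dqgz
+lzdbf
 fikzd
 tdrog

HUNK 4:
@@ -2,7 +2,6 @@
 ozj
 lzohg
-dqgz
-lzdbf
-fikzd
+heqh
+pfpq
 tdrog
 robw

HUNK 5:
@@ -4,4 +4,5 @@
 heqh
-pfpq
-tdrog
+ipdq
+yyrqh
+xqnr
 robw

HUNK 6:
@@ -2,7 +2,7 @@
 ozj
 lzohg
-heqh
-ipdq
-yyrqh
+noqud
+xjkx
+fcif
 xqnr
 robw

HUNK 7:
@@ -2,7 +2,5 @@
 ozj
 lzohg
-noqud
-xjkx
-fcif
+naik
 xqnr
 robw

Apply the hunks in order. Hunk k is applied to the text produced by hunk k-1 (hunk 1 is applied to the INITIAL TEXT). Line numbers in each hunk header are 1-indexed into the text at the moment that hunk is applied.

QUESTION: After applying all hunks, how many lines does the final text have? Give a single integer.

Hunk 1: at line 2 remove [kre,gwfh,fqbse] add [csdvn,gfior,qxrlf] -> 7 lines: igc ozj csdvn gfior qxrlf tdrog robw
Hunk 2: at line 3 remove [gfior,qxrlf] add [fikzd] -> 6 lines: igc ozj csdvn fikzd tdrog robw
Hunk 3: at line 1 remove [csdvn] add [lzohg,dqgz,lzdbf] -> 8 lines: igc ozj lzohg dqgz lzdbf fikzd tdrog robw
Hunk 4: at line 2 remove [dqgz,lzdbf,fikzd] add [heqh,pfpq] -> 7 lines: igc ozj lzohg heqh pfpq tdrog robw
Hunk 5: at line 4 remove [pfpq,tdrog] add [ipdq,yyrqh,xqnr] -> 8 lines: igc ozj lzohg heqh ipdq yyrqh xqnr robw
Hunk 6: at line 2 remove [heqh,ipdq,yyrqh] add [noqud,xjkx,fcif] -> 8 lines: igc ozj lzohg noqud xjkx fcif xqnr robw
Hunk 7: at line 2 remove [noqud,xjkx,fcif] add [naik] -> 6 lines: igc ozj lzohg naik xqnr robw
Final line count: 6

Answer: 6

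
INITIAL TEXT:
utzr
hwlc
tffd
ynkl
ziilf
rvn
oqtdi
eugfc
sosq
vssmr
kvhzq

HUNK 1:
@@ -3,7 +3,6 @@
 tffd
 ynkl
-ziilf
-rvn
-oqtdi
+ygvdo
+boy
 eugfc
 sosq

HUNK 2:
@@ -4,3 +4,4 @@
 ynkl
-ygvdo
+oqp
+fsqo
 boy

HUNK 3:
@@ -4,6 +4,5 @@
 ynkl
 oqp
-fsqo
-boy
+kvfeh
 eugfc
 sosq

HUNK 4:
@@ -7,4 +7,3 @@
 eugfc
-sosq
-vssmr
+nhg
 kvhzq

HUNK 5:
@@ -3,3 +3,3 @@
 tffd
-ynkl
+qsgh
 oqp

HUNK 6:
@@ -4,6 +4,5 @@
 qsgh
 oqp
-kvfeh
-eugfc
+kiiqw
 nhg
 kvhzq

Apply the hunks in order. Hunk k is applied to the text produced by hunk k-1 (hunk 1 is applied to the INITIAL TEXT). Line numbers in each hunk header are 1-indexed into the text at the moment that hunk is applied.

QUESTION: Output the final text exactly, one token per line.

Answer: utzr
hwlc
tffd
qsgh
oqp
kiiqw
nhg
kvhzq

Derivation:
Hunk 1: at line 3 remove [ziilf,rvn,oqtdi] add [ygvdo,boy] -> 10 lines: utzr hwlc tffd ynkl ygvdo boy eugfc sosq vssmr kvhzq
Hunk 2: at line 4 remove [ygvdo] add [oqp,fsqo] -> 11 lines: utzr hwlc tffd ynkl oqp fsqo boy eugfc sosq vssmr kvhzq
Hunk 3: at line 4 remove [fsqo,boy] add [kvfeh] -> 10 lines: utzr hwlc tffd ynkl oqp kvfeh eugfc sosq vssmr kvhzq
Hunk 4: at line 7 remove [sosq,vssmr] add [nhg] -> 9 lines: utzr hwlc tffd ynkl oqp kvfeh eugfc nhg kvhzq
Hunk 5: at line 3 remove [ynkl] add [qsgh] -> 9 lines: utzr hwlc tffd qsgh oqp kvfeh eugfc nhg kvhzq
Hunk 6: at line 4 remove [kvfeh,eugfc] add [kiiqw] -> 8 lines: utzr hwlc tffd qsgh oqp kiiqw nhg kvhzq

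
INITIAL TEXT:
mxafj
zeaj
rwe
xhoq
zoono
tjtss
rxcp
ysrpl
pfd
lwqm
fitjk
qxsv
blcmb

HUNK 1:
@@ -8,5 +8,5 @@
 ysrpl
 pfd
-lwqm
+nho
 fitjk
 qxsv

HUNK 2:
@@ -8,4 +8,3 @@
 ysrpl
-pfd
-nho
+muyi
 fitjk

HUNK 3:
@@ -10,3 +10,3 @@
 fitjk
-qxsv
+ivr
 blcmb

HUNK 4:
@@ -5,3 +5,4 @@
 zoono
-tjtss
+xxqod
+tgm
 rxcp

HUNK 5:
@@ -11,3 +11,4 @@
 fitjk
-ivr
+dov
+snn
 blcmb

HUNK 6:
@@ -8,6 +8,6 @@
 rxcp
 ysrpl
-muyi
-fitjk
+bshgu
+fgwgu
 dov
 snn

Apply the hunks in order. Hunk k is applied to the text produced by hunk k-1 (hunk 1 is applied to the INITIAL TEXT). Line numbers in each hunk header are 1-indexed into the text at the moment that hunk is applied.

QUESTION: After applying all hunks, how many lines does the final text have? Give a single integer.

Answer: 14

Derivation:
Hunk 1: at line 8 remove [lwqm] add [nho] -> 13 lines: mxafj zeaj rwe xhoq zoono tjtss rxcp ysrpl pfd nho fitjk qxsv blcmb
Hunk 2: at line 8 remove [pfd,nho] add [muyi] -> 12 lines: mxafj zeaj rwe xhoq zoono tjtss rxcp ysrpl muyi fitjk qxsv blcmb
Hunk 3: at line 10 remove [qxsv] add [ivr] -> 12 lines: mxafj zeaj rwe xhoq zoono tjtss rxcp ysrpl muyi fitjk ivr blcmb
Hunk 4: at line 5 remove [tjtss] add [xxqod,tgm] -> 13 lines: mxafj zeaj rwe xhoq zoono xxqod tgm rxcp ysrpl muyi fitjk ivr blcmb
Hunk 5: at line 11 remove [ivr] add [dov,snn] -> 14 lines: mxafj zeaj rwe xhoq zoono xxqod tgm rxcp ysrpl muyi fitjk dov snn blcmb
Hunk 6: at line 8 remove [muyi,fitjk] add [bshgu,fgwgu] -> 14 lines: mxafj zeaj rwe xhoq zoono xxqod tgm rxcp ysrpl bshgu fgwgu dov snn blcmb
Final line count: 14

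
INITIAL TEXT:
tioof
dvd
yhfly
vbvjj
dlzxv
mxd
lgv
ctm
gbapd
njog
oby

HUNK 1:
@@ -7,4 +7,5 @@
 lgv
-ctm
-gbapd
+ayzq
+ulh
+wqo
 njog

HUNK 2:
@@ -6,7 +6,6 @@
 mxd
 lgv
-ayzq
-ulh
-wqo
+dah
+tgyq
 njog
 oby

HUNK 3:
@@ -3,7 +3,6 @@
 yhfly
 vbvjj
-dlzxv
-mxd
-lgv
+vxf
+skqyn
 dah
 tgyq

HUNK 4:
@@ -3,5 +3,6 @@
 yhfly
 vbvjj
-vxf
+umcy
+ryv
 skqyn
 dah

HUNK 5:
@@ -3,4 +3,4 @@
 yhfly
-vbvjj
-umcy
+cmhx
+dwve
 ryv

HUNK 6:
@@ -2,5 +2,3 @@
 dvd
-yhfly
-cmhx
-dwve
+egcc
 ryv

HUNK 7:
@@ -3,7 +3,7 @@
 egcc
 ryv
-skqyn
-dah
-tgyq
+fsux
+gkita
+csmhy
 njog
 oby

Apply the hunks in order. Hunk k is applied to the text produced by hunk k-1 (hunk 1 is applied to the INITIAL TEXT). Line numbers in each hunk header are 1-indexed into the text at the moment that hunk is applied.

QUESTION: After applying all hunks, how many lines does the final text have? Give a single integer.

Answer: 9

Derivation:
Hunk 1: at line 7 remove [ctm,gbapd] add [ayzq,ulh,wqo] -> 12 lines: tioof dvd yhfly vbvjj dlzxv mxd lgv ayzq ulh wqo njog oby
Hunk 2: at line 6 remove [ayzq,ulh,wqo] add [dah,tgyq] -> 11 lines: tioof dvd yhfly vbvjj dlzxv mxd lgv dah tgyq njog oby
Hunk 3: at line 3 remove [dlzxv,mxd,lgv] add [vxf,skqyn] -> 10 lines: tioof dvd yhfly vbvjj vxf skqyn dah tgyq njog oby
Hunk 4: at line 3 remove [vxf] add [umcy,ryv] -> 11 lines: tioof dvd yhfly vbvjj umcy ryv skqyn dah tgyq njog oby
Hunk 5: at line 3 remove [vbvjj,umcy] add [cmhx,dwve] -> 11 lines: tioof dvd yhfly cmhx dwve ryv skqyn dah tgyq njog oby
Hunk 6: at line 2 remove [yhfly,cmhx,dwve] add [egcc] -> 9 lines: tioof dvd egcc ryv skqyn dah tgyq njog oby
Hunk 7: at line 3 remove [skqyn,dah,tgyq] add [fsux,gkita,csmhy] -> 9 lines: tioof dvd egcc ryv fsux gkita csmhy njog oby
Final line count: 9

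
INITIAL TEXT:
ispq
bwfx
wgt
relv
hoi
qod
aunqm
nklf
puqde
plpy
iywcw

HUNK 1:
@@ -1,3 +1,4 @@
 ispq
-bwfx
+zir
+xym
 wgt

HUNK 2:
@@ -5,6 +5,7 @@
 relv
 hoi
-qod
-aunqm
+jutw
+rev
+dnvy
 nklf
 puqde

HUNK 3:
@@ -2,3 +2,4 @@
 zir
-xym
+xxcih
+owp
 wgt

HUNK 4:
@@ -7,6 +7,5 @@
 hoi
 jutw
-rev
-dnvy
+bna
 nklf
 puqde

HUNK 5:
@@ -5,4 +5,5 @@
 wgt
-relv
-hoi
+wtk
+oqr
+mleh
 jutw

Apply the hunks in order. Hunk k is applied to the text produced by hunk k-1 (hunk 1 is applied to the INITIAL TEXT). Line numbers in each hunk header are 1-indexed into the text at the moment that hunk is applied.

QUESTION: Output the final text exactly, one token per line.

Hunk 1: at line 1 remove [bwfx] add [zir,xym] -> 12 lines: ispq zir xym wgt relv hoi qod aunqm nklf puqde plpy iywcw
Hunk 2: at line 5 remove [qod,aunqm] add [jutw,rev,dnvy] -> 13 lines: ispq zir xym wgt relv hoi jutw rev dnvy nklf puqde plpy iywcw
Hunk 3: at line 2 remove [xym] add [xxcih,owp] -> 14 lines: ispq zir xxcih owp wgt relv hoi jutw rev dnvy nklf puqde plpy iywcw
Hunk 4: at line 7 remove [rev,dnvy] add [bna] -> 13 lines: ispq zir xxcih owp wgt relv hoi jutw bna nklf puqde plpy iywcw
Hunk 5: at line 5 remove [relv,hoi] add [wtk,oqr,mleh] -> 14 lines: ispq zir xxcih owp wgt wtk oqr mleh jutw bna nklf puqde plpy iywcw

Answer: ispq
zir
xxcih
owp
wgt
wtk
oqr
mleh
jutw
bna
nklf
puqde
plpy
iywcw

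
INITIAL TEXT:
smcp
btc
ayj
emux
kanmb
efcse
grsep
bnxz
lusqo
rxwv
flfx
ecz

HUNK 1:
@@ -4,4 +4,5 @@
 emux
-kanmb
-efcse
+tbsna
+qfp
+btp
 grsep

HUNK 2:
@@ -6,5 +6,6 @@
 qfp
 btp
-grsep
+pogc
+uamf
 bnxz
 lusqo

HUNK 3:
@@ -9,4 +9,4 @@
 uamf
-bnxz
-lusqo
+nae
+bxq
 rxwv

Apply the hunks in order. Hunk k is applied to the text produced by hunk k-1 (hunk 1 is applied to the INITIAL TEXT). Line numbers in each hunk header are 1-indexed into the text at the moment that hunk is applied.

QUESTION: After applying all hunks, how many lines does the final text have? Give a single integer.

Hunk 1: at line 4 remove [kanmb,efcse] add [tbsna,qfp,btp] -> 13 lines: smcp btc ayj emux tbsna qfp btp grsep bnxz lusqo rxwv flfx ecz
Hunk 2: at line 6 remove [grsep] add [pogc,uamf] -> 14 lines: smcp btc ayj emux tbsna qfp btp pogc uamf bnxz lusqo rxwv flfx ecz
Hunk 3: at line 9 remove [bnxz,lusqo] add [nae,bxq] -> 14 lines: smcp btc ayj emux tbsna qfp btp pogc uamf nae bxq rxwv flfx ecz
Final line count: 14

Answer: 14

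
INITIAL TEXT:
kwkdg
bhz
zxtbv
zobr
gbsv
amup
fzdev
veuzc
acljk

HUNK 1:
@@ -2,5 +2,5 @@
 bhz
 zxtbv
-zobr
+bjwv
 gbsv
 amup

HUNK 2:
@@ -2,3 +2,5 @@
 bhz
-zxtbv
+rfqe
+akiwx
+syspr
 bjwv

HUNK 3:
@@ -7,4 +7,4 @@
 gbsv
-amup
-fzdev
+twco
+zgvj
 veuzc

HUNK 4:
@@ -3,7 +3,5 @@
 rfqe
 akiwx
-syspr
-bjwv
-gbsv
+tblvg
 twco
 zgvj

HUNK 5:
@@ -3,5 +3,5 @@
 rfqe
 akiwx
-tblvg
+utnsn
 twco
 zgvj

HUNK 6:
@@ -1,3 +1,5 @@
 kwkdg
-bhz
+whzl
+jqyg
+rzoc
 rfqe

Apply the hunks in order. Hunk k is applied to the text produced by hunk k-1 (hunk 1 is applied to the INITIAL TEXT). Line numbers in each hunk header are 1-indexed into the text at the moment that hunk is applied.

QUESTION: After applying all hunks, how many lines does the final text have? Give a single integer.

Answer: 11

Derivation:
Hunk 1: at line 2 remove [zobr] add [bjwv] -> 9 lines: kwkdg bhz zxtbv bjwv gbsv amup fzdev veuzc acljk
Hunk 2: at line 2 remove [zxtbv] add [rfqe,akiwx,syspr] -> 11 lines: kwkdg bhz rfqe akiwx syspr bjwv gbsv amup fzdev veuzc acljk
Hunk 3: at line 7 remove [amup,fzdev] add [twco,zgvj] -> 11 lines: kwkdg bhz rfqe akiwx syspr bjwv gbsv twco zgvj veuzc acljk
Hunk 4: at line 3 remove [syspr,bjwv,gbsv] add [tblvg] -> 9 lines: kwkdg bhz rfqe akiwx tblvg twco zgvj veuzc acljk
Hunk 5: at line 3 remove [tblvg] add [utnsn] -> 9 lines: kwkdg bhz rfqe akiwx utnsn twco zgvj veuzc acljk
Hunk 6: at line 1 remove [bhz] add [whzl,jqyg,rzoc] -> 11 lines: kwkdg whzl jqyg rzoc rfqe akiwx utnsn twco zgvj veuzc acljk
Final line count: 11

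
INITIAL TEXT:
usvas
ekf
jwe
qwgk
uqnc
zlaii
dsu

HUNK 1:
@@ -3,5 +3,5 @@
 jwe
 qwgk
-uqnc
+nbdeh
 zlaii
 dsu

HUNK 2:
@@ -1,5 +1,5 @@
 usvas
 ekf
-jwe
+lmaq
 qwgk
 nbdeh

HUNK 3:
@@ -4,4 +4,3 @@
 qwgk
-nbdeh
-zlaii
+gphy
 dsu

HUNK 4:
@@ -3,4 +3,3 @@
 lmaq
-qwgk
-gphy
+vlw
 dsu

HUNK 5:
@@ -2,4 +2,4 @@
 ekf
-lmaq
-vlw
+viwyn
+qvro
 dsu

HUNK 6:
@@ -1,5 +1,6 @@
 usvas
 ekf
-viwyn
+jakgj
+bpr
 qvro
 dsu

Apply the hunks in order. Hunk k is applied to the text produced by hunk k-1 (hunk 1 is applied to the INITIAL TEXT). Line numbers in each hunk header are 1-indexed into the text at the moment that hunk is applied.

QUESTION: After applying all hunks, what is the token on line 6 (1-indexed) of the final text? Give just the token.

Answer: dsu

Derivation:
Hunk 1: at line 3 remove [uqnc] add [nbdeh] -> 7 lines: usvas ekf jwe qwgk nbdeh zlaii dsu
Hunk 2: at line 1 remove [jwe] add [lmaq] -> 7 lines: usvas ekf lmaq qwgk nbdeh zlaii dsu
Hunk 3: at line 4 remove [nbdeh,zlaii] add [gphy] -> 6 lines: usvas ekf lmaq qwgk gphy dsu
Hunk 4: at line 3 remove [qwgk,gphy] add [vlw] -> 5 lines: usvas ekf lmaq vlw dsu
Hunk 5: at line 2 remove [lmaq,vlw] add [viwyn,qvro] -> 5 lines: usvas ekf viwyn qvro dsu
Hunk 6: at line 1 remove [viwyn] add [jakgj,bpr] -> 6 lines: usvas ekf jakgj bpr qvro dsu
Final line 6: dsu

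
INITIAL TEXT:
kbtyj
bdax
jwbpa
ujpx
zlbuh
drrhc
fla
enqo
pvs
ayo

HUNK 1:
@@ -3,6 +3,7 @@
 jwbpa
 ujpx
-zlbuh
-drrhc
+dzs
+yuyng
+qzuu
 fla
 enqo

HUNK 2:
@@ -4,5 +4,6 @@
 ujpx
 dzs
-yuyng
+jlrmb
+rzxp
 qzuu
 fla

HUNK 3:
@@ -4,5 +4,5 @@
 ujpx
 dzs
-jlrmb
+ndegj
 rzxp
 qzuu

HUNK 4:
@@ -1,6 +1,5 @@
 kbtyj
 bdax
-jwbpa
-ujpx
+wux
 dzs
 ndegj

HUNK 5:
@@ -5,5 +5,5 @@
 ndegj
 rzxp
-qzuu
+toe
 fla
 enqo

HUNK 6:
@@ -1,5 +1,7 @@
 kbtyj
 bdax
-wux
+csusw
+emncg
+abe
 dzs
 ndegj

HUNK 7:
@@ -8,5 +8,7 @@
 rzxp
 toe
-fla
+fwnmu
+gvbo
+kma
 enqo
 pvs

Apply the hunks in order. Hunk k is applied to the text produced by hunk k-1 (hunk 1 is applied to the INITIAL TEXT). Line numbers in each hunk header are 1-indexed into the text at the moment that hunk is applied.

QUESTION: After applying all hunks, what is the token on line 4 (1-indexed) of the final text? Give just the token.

Answer: emncg

Derivation:
Hunk 1: at line 3 remove [zlbuh,drrhc] add [dzs,yuyng,qzuu] -> 11 lines: kbtyj bdax jwbpa ujpx dzs yuyng qzuu fla enqo pvs ayo
Hunk 2: at line 4 remove [yuyng] add [jlrmb,rzxp] -> 12 lines: kbtyj bdax jwbpa ujpx dzs jlrmb rzxp qzuu fla enqo pvs ayo
Hunk 3: at line 4 remove [jlrmb] add [ndegj] -> 12 lines: kbtyj bdax jwbpa ujpx dzs ndegj rzxp qzuu fla enqo pvs ayo
Hunk 4: at line 1 remove [jwbpa,ujpx] add [wux] -> 11 lines: kbtyj bdax wux dzs ndegj rzxp qzuu fla enqo pvs ayo
Hunk 5: at line 5 remove [qzuu] add [toe] -> 11 lines: kbtyj bdax wux dzs ndegj rzxp toe fla enqo pvs ayo
Hunk 6: at line 1 remove [wux] add [csusw,emncg,abe] -> 13 lines: kbtyj bdax csusw emncg abe dzs ndegj rzxp toe fla enqo pvs ayo
Hunk 7: at line 8 remove [fla] add [fwnmu,gvbo,kma] -> 15 lines: kbtyj bdax csusw emncg abe dzs ndegj rzxp toe fwnmu gvbo kma enqo pvs ayo
Final line 4: emncg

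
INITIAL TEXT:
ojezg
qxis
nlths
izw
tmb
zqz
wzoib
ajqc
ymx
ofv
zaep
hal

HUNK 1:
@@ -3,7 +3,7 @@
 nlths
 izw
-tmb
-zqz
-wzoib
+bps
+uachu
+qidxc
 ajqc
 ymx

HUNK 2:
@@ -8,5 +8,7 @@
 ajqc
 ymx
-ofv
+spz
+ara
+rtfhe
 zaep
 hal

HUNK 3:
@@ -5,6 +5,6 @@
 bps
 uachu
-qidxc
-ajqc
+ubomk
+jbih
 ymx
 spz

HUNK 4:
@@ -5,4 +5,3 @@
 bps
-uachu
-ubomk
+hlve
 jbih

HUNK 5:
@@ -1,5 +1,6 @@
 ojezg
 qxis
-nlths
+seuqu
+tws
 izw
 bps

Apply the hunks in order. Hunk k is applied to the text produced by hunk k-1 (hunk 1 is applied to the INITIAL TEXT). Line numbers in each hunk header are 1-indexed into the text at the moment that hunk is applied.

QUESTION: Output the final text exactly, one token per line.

Hunk 1: at line 3 remove [tmb,zqz,wzoib] add [bps,uachu,qidxc] -> 12 lines: ojezg qxis nlths izw bps uachu qidxc ajqc ymx ofv zaep hal
Hunk 2: at line 8 remove [ofv] add [spz,ara,rtfhe] -> 14 lines: ojezg qxis nlths izw bps uachu qidxc ajqc ymx spz ara rtfhe zaep hal
Hunk 3: at line 5 remove [qidxc,ajqc] add [ubomk,jbih] -> 14 lines: ojezg qxis nlths izw bps uachu ubomk jbih ymx spz ara rtfhe zaep hal
Hunk 4: at line 5 remove [uachu,ubomk] add [hlve] -> 13 lines: ojezg qxis nlths izw bps hlve jbih ymx spz ara rtfhe zaep hal
Hunk 5: at line 1 remove [nlths] add [seuqu,tws] -> 14 lines: ojezg qxis seuqu tws izw bps hlve jbih ymx spz ara rtfhe zaep hal

Answer: ojezg
qxis
seuqu
tws
izw
bps
hlve
jbih
ymx
spz
ara
rtfhe
zaep
hal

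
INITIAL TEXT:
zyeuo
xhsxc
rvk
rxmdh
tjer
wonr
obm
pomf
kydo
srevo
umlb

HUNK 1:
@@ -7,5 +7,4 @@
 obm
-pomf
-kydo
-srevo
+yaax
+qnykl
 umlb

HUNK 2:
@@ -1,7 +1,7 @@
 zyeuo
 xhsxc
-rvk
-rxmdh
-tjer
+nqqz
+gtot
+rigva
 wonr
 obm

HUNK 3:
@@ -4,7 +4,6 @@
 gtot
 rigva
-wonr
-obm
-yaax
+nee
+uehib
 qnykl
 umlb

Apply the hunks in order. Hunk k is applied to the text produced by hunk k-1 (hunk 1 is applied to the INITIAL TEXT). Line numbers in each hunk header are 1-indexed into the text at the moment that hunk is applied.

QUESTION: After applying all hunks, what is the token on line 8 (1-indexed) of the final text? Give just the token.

Answer: qnykl

Derivation:
Hunk 1: at line 7 remove [pomf,kydo,srevo] add [yaax,qnykl] -> 10 lines: zyeuo xhsxc rvk rxmdh tjer wonr obm yaax qnykl umlb
Hunk 2: at line 1 remove [rvk,rxmdh,tjer] add [nqqz,gtot,rigva] -> 10 lines: zyeuo xhsxc nqqz gtot rigva wonr obm yaax qnykl umlb
Hunk 3: at line 4 remove [wonr,obm,yaax] add [nee,uehib] -> 9 lines: zyeuo xhsxc nqqz gtot rigva nee uehib qnykl umlb
Final line 8: qnykl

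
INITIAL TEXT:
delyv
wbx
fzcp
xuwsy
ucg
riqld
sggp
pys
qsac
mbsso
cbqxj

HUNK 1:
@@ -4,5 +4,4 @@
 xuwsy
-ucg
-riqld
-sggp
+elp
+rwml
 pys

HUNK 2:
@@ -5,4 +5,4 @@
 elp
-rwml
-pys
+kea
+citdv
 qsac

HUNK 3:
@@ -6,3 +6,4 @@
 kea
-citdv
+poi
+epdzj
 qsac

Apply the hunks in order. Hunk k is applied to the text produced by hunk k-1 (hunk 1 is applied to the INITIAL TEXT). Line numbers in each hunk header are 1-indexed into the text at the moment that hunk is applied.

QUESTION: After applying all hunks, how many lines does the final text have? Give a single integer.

Answer: 11

Derivation:
Hunk 1: at line 4 remove [ucg,riqld,sggp] add [elp,rwml] -> 10 lines: delyv wbx fzcp xuwsy elp rwml pys qsac mbsso cbqxj
Hunk 2: at line 5 remove [rwml,pys] add [kea,citdv] -> 10 lines: delyv wbx fzcp xuwsy elp kea citdv qsac mbsso cbqxj
Hunk 3: at line 6 remove [citdv] add [poi,epdzj] -> 11 lines: delyv wbx fzcp xuwsy elp kea poi epdzj qsac mbsso cbqxj
Final line count: 11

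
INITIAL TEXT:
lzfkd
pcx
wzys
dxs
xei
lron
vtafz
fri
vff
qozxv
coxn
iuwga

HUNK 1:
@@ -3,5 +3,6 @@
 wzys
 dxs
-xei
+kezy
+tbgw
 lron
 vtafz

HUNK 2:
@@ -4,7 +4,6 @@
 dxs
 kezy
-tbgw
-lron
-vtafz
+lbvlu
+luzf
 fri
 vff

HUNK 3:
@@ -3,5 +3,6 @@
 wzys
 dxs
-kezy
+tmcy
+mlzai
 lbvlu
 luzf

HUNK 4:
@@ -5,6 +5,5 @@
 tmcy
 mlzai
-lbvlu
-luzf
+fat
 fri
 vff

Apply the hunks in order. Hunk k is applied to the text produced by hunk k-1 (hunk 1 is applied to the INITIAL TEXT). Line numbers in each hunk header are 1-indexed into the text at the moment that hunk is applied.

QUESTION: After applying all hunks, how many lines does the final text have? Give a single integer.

Hunk 1: at line 3 remove [xei] add [kezy,tbgw] -> 13 lines: lzfkd pcx wzys dxs kezy tbgw lron vtafz fri vff qozxv coxn iuwga
Hunk 2: at line 4 remove [tbgw,lron,vtafz] add [lbvlu,luzf] -> 12 lines: lzfkd pcx wzys dxs kezy lbvlu luzf fri vff qozxv coxn iuwga
Hunk 3: at line 3 remove [kezy] add [tmcy,mlzai] -> 13 lines: lzfkd pcx wzys dxs tmcy mlzai lbvlu luzf fri vff qozxv coxn iuwga
Hunk 4: at line 5 remove [lbvlu,luzf] add [fat] -> 12 lines: lzfkd pcx wzys dxs tmcy mlzai fat fri vff qozxv coxn iuwga
Final line count: 12

Answer: 12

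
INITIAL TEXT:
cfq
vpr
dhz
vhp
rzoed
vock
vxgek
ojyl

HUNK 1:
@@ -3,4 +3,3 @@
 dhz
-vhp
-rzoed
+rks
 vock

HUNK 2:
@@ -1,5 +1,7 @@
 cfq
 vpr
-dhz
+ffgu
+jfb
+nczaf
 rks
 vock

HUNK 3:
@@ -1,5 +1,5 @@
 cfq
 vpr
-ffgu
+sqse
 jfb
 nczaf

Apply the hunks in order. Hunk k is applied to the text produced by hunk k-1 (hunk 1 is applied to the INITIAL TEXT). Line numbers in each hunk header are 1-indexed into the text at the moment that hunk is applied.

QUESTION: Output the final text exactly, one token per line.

Hunk 1: at line 3 remove [vhp,rzoed] add [rks] -> 7 lines: cfq vpr dhz rks vock vxgek ojyl
Hunk 2: at line 1 remove [dhz] add [ffgu,jfb,nczaf] -> 9 lines: cfq vpr ffgu jfb nczaf rks vock vxgek ojyl
Hunk 3: at line 1 remove [ffgu] add [sqse] -> 9 lines: cfq vpr sqse jfb nczaf rks vock vxgek ojyl

Answer: cfq
vpr
sqse
jfb
nczaf
rks
vock
vxgek
ojyl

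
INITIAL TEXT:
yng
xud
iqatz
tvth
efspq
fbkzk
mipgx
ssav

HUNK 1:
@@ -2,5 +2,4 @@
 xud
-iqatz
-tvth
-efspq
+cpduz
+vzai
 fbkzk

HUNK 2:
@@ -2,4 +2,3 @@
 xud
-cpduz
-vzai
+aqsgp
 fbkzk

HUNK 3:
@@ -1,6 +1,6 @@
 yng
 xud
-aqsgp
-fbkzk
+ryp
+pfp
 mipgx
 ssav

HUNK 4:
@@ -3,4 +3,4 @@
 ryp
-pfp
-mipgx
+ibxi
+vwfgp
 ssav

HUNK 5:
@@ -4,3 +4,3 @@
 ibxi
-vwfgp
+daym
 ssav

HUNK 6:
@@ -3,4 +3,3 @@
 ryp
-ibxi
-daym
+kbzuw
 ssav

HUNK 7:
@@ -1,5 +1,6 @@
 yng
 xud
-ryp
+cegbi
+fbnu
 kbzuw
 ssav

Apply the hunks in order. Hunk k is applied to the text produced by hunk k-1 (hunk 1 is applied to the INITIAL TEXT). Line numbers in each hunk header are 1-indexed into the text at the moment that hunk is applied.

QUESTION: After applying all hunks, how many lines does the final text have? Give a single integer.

Answer: 6

Derivation:
Hunk 1: at line 2 remove [iqatz,tvth,efspq] add [cpduz,vzai] -> 7 lines: yng xud cpduz vzai fbkzk mipgx ssav
Hunk 2: at line 2 remove [cpduz,vzai] add [aqsgp] -> 6 lines: yng xud aqsgp fbkzk mipgx ssav
Hunk 3: at line 1 remove [aqsgp,fbkzk] add [ryp,pfp] -> 6 lines: yng xud ryp pfp mipgx ssav
Hunk 4: at line 3 remove [pfp,mipgx] add [ibxi,vwfgp] -> 6 lines: yng xud ryp ibxi vwfgp ssav
Hunk 5: at line 4 remove [vwfgp] add [daym] -> 6 lines: yng xud ryp ibxi daym ssav
Hunk 6: at line 3 remove [ibxi,daym] add [kbzuw] -> 5 lines: yng xud ryp kbzuw ssav
Hunk 7: at line 1 remove [ryp] add [cegbi,fbnu] -> 6 lines: yng xud cegbi fbnu kbzuw ssav
Final line count: 6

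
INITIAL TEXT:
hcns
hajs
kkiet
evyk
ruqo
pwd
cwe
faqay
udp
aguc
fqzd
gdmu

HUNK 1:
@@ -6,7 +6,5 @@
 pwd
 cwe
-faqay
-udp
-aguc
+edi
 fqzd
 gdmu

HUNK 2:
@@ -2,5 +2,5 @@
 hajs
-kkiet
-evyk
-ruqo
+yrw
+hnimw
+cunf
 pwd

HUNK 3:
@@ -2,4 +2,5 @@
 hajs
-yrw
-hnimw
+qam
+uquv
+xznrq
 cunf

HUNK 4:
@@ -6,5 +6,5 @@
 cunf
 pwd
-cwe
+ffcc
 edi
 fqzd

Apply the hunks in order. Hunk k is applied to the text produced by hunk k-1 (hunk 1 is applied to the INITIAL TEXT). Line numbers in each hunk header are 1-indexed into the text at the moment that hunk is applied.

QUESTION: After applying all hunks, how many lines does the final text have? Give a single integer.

Answer: 11

Derivation:
Hunk 1: at line 6 remove [faqay,udp,aguc] add [edi] -> 10 lines: hcns hajs kkiet evyk ruqo pwd cwe edi fqzd gdmu
Hunk 2: at line 2 remove [kkiet,evyk,ruqo] add [yrw,hnimw,cunf] -> 10 lines: hcns hajs yrw hnimw cunf pwd cwe edi fqzd gdmu
Hunk 3: at line 2 remove [yrw,hnimw] add [qam,uquv,xznrq] -> 11 lines: hcns hajs qam uquv xznrq cunf pwd cwe edi fqzd gdmu
Hunk 4: at line 6 remove [cwe] add [ffcc] -> 11 lines: hcns hajs qam uquv xznrq cunf pwd ffcc edi fqzd gdmu
Final line count: 11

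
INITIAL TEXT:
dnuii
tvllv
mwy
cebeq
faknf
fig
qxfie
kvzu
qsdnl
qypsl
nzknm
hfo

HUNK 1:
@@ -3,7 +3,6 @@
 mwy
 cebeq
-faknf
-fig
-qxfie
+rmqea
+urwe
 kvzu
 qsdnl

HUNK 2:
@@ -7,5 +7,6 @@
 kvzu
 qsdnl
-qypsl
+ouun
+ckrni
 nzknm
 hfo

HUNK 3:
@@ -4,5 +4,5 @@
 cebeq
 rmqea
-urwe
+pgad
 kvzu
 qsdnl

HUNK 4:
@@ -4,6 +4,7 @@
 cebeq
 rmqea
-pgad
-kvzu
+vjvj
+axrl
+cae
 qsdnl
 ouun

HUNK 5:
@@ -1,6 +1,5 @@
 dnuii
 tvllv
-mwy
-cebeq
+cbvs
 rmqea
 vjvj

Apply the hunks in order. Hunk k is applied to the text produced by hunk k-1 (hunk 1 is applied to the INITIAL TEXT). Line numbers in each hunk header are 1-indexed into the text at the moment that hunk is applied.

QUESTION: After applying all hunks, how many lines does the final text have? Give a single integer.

Answer: 12

Derivation:
Hunk 1: at line 3 remove [faknf,fig,qxfie] add [rmqea,urwe] -> 11 lines: dnuii tvllv mwy cebeq rmqea urwe kvzu qsdnl qypsl nzknm hfo
Hunk 2: at line 7 remove [qypsl] add [ouun,ckrni] -> 12 lines: dnuii tvllv mwy cebeq rmqea urwe kvzu qsdnl ouun ckrni nzknm hfo
Hunk 3: at line 4 remove [urwe] add [pgad] -> 12 lines: dnuii tvllv mwy cebeq rmqea pgad kvzu qsdnl ouun ckrni nzknm hfo
Hunk 4: at line 4 remove [pgad,kvzu] add [vjvj,axrl,cae] -> 13 lines: dnuii tvllv mwy cebeq rmqea vjvj axrl cae qsdnl ouun ckrni nzknm hfo
Hunk 5: at line 1 remove [mwy,cebeq] add [cbvs] -> 12 lines: dnuii tvllv cbvs rmqea vjvj axrl cae qsdnl ouun ckrni nzknm hfo
Final line count: 12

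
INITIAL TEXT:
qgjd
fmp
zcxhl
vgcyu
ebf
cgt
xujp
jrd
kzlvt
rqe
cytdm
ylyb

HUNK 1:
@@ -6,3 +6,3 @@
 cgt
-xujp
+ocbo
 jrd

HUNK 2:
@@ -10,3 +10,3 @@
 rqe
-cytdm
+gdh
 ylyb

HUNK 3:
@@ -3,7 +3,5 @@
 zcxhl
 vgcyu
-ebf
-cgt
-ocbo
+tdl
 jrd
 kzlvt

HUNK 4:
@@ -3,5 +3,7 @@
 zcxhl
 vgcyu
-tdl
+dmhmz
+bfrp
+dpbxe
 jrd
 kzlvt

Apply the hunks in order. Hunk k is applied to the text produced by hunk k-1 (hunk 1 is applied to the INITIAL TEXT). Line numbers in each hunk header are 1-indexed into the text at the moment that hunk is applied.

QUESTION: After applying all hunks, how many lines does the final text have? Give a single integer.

Answer: 12

Derivation:
Hunk 1: at line 6 remove [xujp] add [ocbo] -> 12 lines: qgjd fmp zcxhl vgcyu ebf cgt ocbo jrd kzlvt rqe cytdm ylyb
Hunk 2: at line 10 remove [cytdm] add [gdh] -> 12 lines: qgjd fmp zcxhl vgcyu ebf cgt ocbo jrd kzlvt rqe gdh ylyb
Hunk 3: at line 3 remove [ebf,cgt,ocbo] add [tdl] -> 10 lines: qgjd fmp zcxhl vgcyu tdl jrd kzlvt rqe gdh ylyb
Hunk 4: at line 3 remove [tdl] add [dmhmz,bfrp,dpbxe] -> 12 lines: qgjd fmp zcxhl vgcyu dmhmz bfrp dpbxe jrd kzlvt rqe gdh ylyb
Final line count: 12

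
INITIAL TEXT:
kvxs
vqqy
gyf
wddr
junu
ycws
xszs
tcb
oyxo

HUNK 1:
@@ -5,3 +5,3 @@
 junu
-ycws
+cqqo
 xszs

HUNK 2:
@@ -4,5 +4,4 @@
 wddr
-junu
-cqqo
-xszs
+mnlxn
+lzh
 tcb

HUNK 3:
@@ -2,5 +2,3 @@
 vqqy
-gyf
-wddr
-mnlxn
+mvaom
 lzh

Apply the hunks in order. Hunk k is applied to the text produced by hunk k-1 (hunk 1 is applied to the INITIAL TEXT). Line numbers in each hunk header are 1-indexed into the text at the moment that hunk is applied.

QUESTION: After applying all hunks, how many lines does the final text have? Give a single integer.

Hunk 1: at line 5 remove [ycws] add [cqqo] -> 9 lines: kvxs vqqy gyf wddr junu cqqo xszs tcb oyxo
Hunk 2: at line 4 remove [junu,cqqo,xszs] add [mnlxn,lzh] -> 8 lines: kvxs vqqy gyf wddr mnlxn lzh tcb oyxo
Hunk 3: at line 2 remove [gyf,wddr,mnlxn] add [mvaom] -> 6 lines: kvxs vqqy mvaom lzh tcb oyxo
Final line count: 6

Answer: 6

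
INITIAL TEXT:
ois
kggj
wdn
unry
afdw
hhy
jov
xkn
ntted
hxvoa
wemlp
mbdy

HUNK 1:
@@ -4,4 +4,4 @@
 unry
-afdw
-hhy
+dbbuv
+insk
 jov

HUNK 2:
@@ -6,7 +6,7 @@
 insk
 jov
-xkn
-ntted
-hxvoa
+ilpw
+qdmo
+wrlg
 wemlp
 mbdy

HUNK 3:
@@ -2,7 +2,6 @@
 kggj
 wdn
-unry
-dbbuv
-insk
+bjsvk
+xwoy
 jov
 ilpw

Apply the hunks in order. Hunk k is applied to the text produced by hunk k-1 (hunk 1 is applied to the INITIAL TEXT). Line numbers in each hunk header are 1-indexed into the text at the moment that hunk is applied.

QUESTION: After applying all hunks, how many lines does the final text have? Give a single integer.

Hunk 1: at line 4 remove [afdw,hhy] add [dbbuv,insk] -> 12 lines: ois kggj wdn unry dbbuv insk jov xkn ntted hxvoa wemlp mbdy
Hunk 2: at line 6 remove [xkn,ntted,hxvoa] add [ilpw,qdmo,wrlg] -> 12 lines: ois kggj wdn unry dbbuv insk jov ilpw qdmo wrlg wemlp mbdy
Hunk 3: at line 2 remove [unry,dbbuv,insk] add [bjsvk,xwoy] -> 11 lines: ois kggj wdn bjsvk xwoy jov ilpw qdmo wrlg wemlp mbdy
Final line count: 11

Answer: 11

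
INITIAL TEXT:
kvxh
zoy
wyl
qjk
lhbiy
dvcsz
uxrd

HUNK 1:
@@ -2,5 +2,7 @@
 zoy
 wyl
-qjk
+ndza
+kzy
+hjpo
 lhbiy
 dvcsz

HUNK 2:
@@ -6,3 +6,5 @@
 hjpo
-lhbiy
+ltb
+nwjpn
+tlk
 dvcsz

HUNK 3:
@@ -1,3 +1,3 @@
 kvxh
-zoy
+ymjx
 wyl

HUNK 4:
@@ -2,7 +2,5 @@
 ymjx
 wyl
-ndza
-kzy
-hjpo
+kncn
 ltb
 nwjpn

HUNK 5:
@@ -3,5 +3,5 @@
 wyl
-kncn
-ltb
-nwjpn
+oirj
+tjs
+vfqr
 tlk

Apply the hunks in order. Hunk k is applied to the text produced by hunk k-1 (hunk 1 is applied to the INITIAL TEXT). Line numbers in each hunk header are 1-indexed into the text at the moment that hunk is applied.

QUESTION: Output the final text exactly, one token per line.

Hunk 1: at line 2 remove [qjk] add [ndza,kzy,hjpo] -> 9 lines: kvxh zoy wyl ndza kzy hjpo lhbiy dvcsz uxrd
Hunk 2: at line 6 remove [lhbiy] add [ltb,nwjpn,tlk] -> 11 lines: kvxh zoy wyl ndza kzy hjpo ltb nwjpn tlk dvcsz uxrd
Hunk 3: at line 1 remove [zoy] add [ymjx] -> 11 lines: kvxh ymjx wyl ndza kzy hjpo ltb nwjpn tlk dvcsz uxrd
Hunk 4: at line 2 remove [ndza,kzy,hjpo] add [kncn] -> 9 lines: kvxh ymjx wyl kncn ltb nwjpn tlk dvcsz uxrd
Hunk 5: at line 3 remove [kncn,ltb,nwjpn] add [oirj,tjs,vfqr] -> 9 lines: kvxh ymjx wyl oirj tjs vfqr tlk dvcsz uxrd

Answer: kvxh
ymjx
wyl
oirj
tjs
vfqr
tlk
dvcsz
uxrd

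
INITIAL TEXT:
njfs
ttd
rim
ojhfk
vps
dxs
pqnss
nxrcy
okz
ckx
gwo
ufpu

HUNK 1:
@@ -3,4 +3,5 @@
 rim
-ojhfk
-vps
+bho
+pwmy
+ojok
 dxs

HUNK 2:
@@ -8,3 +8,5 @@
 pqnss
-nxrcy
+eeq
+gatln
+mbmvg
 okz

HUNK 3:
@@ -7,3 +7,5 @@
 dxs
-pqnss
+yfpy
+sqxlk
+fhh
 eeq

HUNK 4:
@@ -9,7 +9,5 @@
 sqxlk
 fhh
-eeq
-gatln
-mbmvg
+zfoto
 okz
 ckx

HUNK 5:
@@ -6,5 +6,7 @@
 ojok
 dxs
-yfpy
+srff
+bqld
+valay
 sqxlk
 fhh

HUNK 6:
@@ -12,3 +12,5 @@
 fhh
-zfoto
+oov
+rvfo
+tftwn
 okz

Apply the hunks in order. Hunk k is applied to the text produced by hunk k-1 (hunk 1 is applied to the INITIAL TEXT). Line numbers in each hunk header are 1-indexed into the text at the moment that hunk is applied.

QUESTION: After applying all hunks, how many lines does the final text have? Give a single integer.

Hunk 1: at line 3 remove [ojhfk,vps] add [bho,pwmy,ojok] -> 13 lines: njfs ttd rim bho pwmy ojok dxs pqnss nxrcy okz ckx gwo ufpu
Hunk 2: at line 8 remove [nxrcy] add [eeq,gatln,mbmvg] -> 15 lines: njfs ttd rim bho pwmy ojok dxs pqnss eeq gatln mbmvg okz ckx gwo ufpu
Hunk 3: at line 7 remove [pqnss] add [yfpy,sqxlk,fhh] -> 17 lines: njfs ttd rim bho pwmy ojok dxs yfpy sqxlk fhh eeq gatln mbmvg okz ckx gwo ufpu
Hunk 4: at line 9 remove [eeq,gatln,mbmvg] add [zfoto] -> 15 lines: njfs ttd rim bho pwmy ojok dxs yfpy sqxlk fhh zfoto okz ckx gwo ufpu
Hunk 5: at line 6 remove [yfpy] add [srff,bqld,valay] -> 17 lines: njfs ttd rim bho pwmy ojok dxs srff bqld valay sqxlk fhh zfoto okz ckx gwo ufpu
Hunk 6: at line 12 remove [zfoto] add [oov,rvfo,tftwn] -> 19 lines: njfs ttd rim bho pwmy ojok dxs srff bqld valay sqxlk fhh oov rvfo tftwn okz ckx gwo ufpu
Final line count: 19

Answer: 19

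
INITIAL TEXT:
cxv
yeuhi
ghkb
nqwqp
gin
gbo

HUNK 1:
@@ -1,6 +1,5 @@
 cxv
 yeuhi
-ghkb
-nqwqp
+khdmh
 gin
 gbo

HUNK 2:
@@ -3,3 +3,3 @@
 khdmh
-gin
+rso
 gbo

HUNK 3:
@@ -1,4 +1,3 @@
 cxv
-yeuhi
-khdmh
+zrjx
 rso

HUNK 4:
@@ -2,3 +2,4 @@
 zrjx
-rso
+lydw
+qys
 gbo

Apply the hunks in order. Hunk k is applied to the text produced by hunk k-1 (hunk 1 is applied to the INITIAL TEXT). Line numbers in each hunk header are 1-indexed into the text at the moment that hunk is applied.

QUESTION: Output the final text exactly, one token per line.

Hunk 1: at line 1 remove [ghkb,nqwqp] add [khdmh] -> 5 lines: cxv yeuhi khdmh gin gbo
Hunk 2: at line 3 remove [gin] add [rso] -> 5 lines: cxv yeuhi khdmh rso gbo
Hunk 3: at line 1 remove [yeuhi,khdmh] add [zrjx] -> 4 lines: cxv zrjx rso gbo
Hunk 4: at line 2 remove [rso] add [lydw,qys] -> 5 lines: cxv zrjx lydw qys gbo

Answer: cxv
zrjx
lydw
qys
gbo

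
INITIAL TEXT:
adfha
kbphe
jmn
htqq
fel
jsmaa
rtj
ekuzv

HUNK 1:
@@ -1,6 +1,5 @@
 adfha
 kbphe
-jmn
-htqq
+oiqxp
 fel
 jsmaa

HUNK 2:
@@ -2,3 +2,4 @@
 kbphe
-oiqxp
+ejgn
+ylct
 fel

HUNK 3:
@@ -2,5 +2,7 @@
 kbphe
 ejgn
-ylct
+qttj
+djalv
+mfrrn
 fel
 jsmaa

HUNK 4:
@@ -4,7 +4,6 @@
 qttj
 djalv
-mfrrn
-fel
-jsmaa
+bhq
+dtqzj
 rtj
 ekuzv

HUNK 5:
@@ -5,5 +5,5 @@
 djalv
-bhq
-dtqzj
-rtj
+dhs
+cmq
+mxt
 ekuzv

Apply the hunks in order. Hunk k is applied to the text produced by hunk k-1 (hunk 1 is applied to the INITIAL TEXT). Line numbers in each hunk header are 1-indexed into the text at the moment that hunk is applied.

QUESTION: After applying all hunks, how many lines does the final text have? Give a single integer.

Answer: 9

Derivation:
Hunk 1: at line 1 remove [jmn,htqq] add [oiqxp] -> 7 lines: adfha kbphe oiqxp fel jsmaa rtj ekuzv
Hunk 2: at line 2 remove [oiqxp] add [ejgn,ylct] -> 8 lines: adfha kbphe ejgn ylct fel jsmaa rtj ekuzv
Hunk 3: at line 2 remove [ylct] add [qttj,djalv,mfrrn] -> 10 lines: adfha kbphe ejgn qttj djalv mfrrn fel jsmaa rtj ekuzv
Hunk 4: at line 4 remove [mfrrn,fel,jsmaa] add [bhq,dtqzj] -> 9 lines: adfha kbphe ejgn qttj djalv bhq dtqzj rtj ekuzv
Hunk 5: at line 5 remove [bhq,dtqzj,rtj] add [dhs,cmq,mxt] -> 9 lines: adfha kbphe ejgn qttj djalv dhs cmq mxt ekuzv
Final line count: 9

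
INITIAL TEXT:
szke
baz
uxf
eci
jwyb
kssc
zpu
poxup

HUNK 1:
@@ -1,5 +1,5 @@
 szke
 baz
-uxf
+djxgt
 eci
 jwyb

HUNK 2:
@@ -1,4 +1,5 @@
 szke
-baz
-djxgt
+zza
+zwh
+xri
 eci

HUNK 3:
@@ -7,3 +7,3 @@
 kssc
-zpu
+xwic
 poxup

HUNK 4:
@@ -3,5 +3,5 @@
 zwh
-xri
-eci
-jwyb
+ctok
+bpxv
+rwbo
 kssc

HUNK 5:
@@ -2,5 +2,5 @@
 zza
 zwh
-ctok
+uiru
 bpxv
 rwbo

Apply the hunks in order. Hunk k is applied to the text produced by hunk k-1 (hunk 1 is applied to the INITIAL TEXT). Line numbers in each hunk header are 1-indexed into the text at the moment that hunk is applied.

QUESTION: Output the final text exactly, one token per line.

Hunk 1: at line 1 remove [uxf] add [djxgt] -> 8 lines: szke baz djxgt eci jwyb kssc zpu poxup
Hunk 2: at line 1 remove [baz,djxgt] add [zza,zwh,xri] -> 9 lines: szke zza zwh xri eci jwyb kssc zpu poxup
Hunk 3: at line 7 remove [zpu] add [xwic] -> 9 lines: szke zza zwh xri eci jwyb kssc xwic poxup
Hunk 4: at line 3 remove [xri,eci,jwyb] add [ctok,bpxv,rwbo] -> 9 lines: szke zza zwh ctok bpxv rwbo kssc xwic poxup
Hunk 5: at line 2 remove [ctok] add [uiru] -> 9 lines: szke zza zwh uiru bpxv rwbo kssc xwic poxup

Answer: szke
zza
zwh
uiru
bpxv
rwbo
kssc
xwic
poxup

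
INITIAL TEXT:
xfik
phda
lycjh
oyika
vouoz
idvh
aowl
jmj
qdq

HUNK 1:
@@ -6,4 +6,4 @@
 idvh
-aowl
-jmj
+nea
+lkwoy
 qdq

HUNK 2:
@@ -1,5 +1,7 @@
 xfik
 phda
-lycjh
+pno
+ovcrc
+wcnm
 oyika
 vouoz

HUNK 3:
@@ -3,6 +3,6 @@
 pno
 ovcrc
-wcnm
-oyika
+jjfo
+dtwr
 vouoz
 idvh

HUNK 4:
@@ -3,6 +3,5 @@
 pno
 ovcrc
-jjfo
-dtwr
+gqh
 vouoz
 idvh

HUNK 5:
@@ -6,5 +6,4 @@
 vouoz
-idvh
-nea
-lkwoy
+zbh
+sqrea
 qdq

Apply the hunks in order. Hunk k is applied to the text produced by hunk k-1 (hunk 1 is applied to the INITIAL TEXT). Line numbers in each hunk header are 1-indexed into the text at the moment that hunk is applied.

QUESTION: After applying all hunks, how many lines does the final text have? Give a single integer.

Hunk 1: at line 6 remove [aowl,jmj] add [nea,lkwoy] -> 9 lines: xfik phda lycjh oyika vouoz idvh nea lkwoy qdq
Hunk 2: at line 1 remove [lycjh] add [pno,ovcrc,wcnm] -> 11 lines: xfik phda pno ovcrc wcnm oyika vouoz idvh nea lkwoy qdq
Hunk 3: at line 3 remove [wcnm,oyika] add [jjfo,dtwr] -> 11 lines: xfik phda pno ovcrc jjfo dtwr vouoz idvh nea lkwoy qdq
Hunk 4: at line 3 remove [jjfo,dtwr] add [gqh] -> 10 lines: xfik phda pno ovcrc gqh vouoz idvh nea lkwoy qdq
Hunk 5: at line 6 remove [idvh,nea,lkwoy] add [zbh,sqrea] -> 9 lines: xfik phda pno ovcrc gqh vouoz zbh sqrea qdq
Final line count: 9

Answer: 9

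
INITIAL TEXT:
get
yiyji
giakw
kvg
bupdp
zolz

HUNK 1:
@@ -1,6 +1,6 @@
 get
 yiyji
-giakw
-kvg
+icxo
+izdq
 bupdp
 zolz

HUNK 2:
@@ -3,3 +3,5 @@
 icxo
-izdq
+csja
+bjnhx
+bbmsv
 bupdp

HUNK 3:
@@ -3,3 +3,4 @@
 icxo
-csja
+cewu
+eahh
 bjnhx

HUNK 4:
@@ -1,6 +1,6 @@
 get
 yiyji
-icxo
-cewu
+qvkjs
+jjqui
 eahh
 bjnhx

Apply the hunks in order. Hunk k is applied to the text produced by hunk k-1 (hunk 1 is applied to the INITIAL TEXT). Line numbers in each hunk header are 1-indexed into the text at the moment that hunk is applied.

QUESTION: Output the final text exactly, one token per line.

Answer: get
yiyji
qvkjs
jjqui
eahh
bjnhx
bbmsv
bupdp
zolz

Derivation:
Hunk 1: at line 1 remove [giakw,kvg] add [icxo,izdq] -> 6 lines: get yiyji icxo izdq bupdp zolz
Hunk 2: at line 3 remove [izdq] add [csja,bjnhx,bbmsv] -> 8 lines: get yiyji icxo csja bjnhx bbmsv bupdp zolz
Hunk 3: at line 3 remove [csja] add [cewu,eahh] -> 9 lines: get yiyji icxo cewu eahh bjnhx bbmsv bupdp zolz
Hunk 4: at line 1 remove [icxo,cewu] add [qvkjs,jjqui] -> 9 lines: get yiyji qvkjs jjqui eahh bjnhx bbmsv bupdp zolz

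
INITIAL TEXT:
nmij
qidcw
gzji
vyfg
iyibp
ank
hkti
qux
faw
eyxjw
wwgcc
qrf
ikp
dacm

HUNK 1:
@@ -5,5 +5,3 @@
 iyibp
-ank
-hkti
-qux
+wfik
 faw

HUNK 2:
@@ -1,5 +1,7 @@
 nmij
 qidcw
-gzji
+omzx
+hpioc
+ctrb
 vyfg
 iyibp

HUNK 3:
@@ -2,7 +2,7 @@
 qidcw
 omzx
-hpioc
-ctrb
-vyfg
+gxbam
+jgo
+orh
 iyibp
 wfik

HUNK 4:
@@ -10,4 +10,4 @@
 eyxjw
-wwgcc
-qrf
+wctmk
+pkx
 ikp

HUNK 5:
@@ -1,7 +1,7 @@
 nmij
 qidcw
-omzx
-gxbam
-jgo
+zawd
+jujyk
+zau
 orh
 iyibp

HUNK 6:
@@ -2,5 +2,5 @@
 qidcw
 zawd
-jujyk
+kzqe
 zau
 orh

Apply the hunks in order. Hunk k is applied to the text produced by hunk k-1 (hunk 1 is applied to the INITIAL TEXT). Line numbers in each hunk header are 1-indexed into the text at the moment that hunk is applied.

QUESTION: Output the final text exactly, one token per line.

Answer: nmij
qidcw
zawd
kzqe
zau
orh
iyibp
wfik
faw
eyxjw
wctmk
pkx
ikp
dacm

Derivation:
Hunk 1: at line 5 remove [ank,hkti,qux] add [wfik] -> 12 lines: nmij qidcw gzji vyfg iyibp wfik faw eyxjw wwgcc qrf ikp dacm
Hunk 2: at line 1 remove [gzji] add [omzx,hpioc,ctrb] -> 14 lines: nmij qidcw omzx hpioc ctrb vyfg iyibp wfik faw eyxjw wwgcc qrf ikp dacm
Hunk 3: at line 2 remove [hpioc,ctrb,vyfg] add [gxbam,jgo,orh] -> 14 lines: nmij qidcw omzx gxbam jgo orh iyibp wfik faw eyxjw wwgcc qrf ikp dacm
Hunk 4: at line 10 remove [wwgcc,qrf] add [wctmk,pkx] -> 14 lines: nmij qidcw omzx gxbam jgo orh iyibp wfik faw eyxjw wctmk pkx ikp dacm
Hunk 5: at line 1 remove [omzx,gxbam,jgo] add [zawd,jujyk,zau] -> 14 lines: nmij qidcw zawd jujyk zau orh iyibp wfik faw eyxjw wctmk pkx ikp dacm
Hunk 6: at line 2 remove [jujyk] add [kzqe] -> 14 lines: nmij qidcw zawd kzqe zau orh iyibp wfik faw eyxjw wctmk pkx ikp dacm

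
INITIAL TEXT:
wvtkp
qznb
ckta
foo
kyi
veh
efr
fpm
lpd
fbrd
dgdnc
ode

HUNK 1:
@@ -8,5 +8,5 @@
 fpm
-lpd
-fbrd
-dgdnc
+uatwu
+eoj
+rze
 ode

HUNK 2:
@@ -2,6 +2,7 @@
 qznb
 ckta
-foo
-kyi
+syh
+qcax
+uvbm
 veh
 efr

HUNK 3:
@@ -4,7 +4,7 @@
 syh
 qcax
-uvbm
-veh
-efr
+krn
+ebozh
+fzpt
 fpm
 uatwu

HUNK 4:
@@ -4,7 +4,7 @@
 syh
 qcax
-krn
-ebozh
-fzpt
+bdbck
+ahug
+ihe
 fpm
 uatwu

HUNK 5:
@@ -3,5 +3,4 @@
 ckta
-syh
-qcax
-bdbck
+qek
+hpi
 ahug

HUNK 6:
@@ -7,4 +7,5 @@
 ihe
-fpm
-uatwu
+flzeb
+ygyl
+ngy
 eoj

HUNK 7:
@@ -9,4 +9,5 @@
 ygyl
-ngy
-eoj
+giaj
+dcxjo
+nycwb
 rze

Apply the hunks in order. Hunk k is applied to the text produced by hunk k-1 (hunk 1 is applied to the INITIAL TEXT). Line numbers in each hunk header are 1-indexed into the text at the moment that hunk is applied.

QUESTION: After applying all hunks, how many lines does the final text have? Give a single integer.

Answer: 14

Derivation:
Hunk 1: at line 8 remove [lpd,fbrd,dgdnc] add [uatwu,eoj,rze] -> 12 lines: wvtkp qznb ckta foo kyi veh efr fpm uatwu eoj rze ode
Hunk 2: at line 2 remove [foo,kyi] add [syh,qcax,uvbm] -> 13 lines: wvtkp qznb ckta syh qcax uvbm veh efr fpm uatwu eoj rze ode
Hunk 3: at line 4 remove [uvbm,veh,efr] add [krn,ebozh,fzpt] -> 13 lines: wvtkp qznb ckta syh qcax krn ebozh fzpt fpm uatwu eoj rze ode
Hunk 4: at line 4 remove [krn,ebozh,fzpt] add [bdbck,ahug,ihe] -> 13 lines: wvtkp qznb ckta syh qcax bdbck ahug ihe fpm uatwu eoj rze ode
Hunk 5: at line 3 remove [syh,qcax,bdbck] add [qek,hpi] -> 12 lines: wvtkp qznb ckta qek hpi ahug ihe fpm uatwu eoj rze ode
Hunk 6: at line 7 remove [fpm,uatwu] add [flzeb,ygyl,ngy] -> 13 lines: wvtkp qznb ckta qek hpi ahug ihe flzeb ygyl ngy eoj rze ode
Hunk 7: at line 9 remove [ngy,eoj] add [giaj,dcxjo,nycwb] -> 14 lines: wvtkp qznb ckta qek hpi ahug ihe flzeb ygyl giaj dcxjo nycwb rze ode
Final line count: 14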